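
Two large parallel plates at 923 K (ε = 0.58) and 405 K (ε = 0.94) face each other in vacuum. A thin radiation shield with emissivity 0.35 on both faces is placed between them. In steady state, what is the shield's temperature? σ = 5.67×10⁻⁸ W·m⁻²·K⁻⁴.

In steady state the net flux on the hot side equals that on the cold side.
σ(T₁⁴−T_s⁴)/D₁ = σ(T_s⁴−T₂⁴)/D₂, with D₁ = 1/ε₁+1/ε_s−1 = 3.581, D₂ = 1/ε_s+1/ε₂−1 = 2.921.
Solve for T_s⁴: T_s⁴ = (D₂·T₁⁴ + D₁·T₂⁴)/(D₁+D₂) = 3.409×10¹¹ K⁴.

T_s ≈ 764 K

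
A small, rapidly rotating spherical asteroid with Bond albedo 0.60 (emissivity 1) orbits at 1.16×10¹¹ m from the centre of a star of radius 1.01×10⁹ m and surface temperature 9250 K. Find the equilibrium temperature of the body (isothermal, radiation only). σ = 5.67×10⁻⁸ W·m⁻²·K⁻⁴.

T ≈ 485 K

The star's surface emits σT_*⁴; at distance d the flux is S = σT_*⁴(R_*/d)².
S = 5.67×10⁻⁸·(9250)⁴·(1.01×10⁹/1.16×10¹¹)² = 31470 W/m².
For an isothermal sphere T⁴ = (1−a)S/(4σ) = 5.550×10¹⁰ K⁴.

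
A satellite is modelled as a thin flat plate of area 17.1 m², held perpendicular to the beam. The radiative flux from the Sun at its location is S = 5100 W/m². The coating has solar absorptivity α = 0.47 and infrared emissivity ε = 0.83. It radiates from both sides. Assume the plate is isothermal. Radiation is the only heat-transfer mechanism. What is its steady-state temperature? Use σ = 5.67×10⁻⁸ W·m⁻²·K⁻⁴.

T ≈ 399 K

At equilibrium, absorbed power = emitted power.
Absorbing cross-section = A = 17.10 m²; emitting surface = 2A = 34.20 m² (ratio 2).
αS·A_cross = εσ·A_surf·T⁴  ⇒  T⁴ = αS/(ε·2σ).
T⁴ = 0.470·5100/(0.83·2·5.67×10⁻⁸) = 2.547×10¹⁰ K⁴.
T = (2.547×10¹⁰)^(1/4).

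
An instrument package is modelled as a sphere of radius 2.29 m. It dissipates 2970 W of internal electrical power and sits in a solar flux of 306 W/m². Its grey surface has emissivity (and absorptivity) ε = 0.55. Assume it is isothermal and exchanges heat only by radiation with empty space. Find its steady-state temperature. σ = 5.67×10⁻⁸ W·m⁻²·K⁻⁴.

T ≈ 230 K

At steady state, absorbed solar power + internal power = radiated power.
Absorbed: α·S·A_cross = 0.55·306·16.47 = 2773 W (cross-section πr²).
Total input = 2773 + 2970 = 5743 W.
Radiated: εσ·A_surf·T⁴ with A_surf = 4πr² = 65.90 m².
T⁴ = 5743/(0.55·5.67×10⁻⁸·65.90) = 2.794×10⁹ K⁴.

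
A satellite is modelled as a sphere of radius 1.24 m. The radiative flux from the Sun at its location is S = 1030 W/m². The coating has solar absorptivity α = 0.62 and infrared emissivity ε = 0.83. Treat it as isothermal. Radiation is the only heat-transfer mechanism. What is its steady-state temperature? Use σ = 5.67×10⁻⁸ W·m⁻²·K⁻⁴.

At equilibrium, absorbed power = emitted power.
Absorbing cross-section = πr² = 4.831 m²; emitting surface = 4πr² = 19.32 m² (ratio 4).
αS·A_cross = εσ·A_surf·T⁴  ⇒  T⁴ = αS/(ε·4σ).
T⁴ = 0.620·1030/(0.83·4·5.67×10⁻⁸) = 3.392×10⁹ K⁴.
T = (3.392×10⁹)^(1/4).

T ≈ 241 K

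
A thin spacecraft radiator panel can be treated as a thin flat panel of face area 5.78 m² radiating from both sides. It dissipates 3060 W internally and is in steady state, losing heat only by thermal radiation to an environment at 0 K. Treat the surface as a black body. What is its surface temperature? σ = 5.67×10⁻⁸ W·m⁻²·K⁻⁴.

T ≈ 261 K

Steady state: internal power = radiated power, P = εσA T⁴.
Radiating area A = 2·5.78 = 11.56 m².
T⁴ = P/(εσA) = 3060/(1.0·5.67×10⁻⁸·11.56) = 4.669×10⁹ K⁴.
T = (4.669×10⁹)^(1/4).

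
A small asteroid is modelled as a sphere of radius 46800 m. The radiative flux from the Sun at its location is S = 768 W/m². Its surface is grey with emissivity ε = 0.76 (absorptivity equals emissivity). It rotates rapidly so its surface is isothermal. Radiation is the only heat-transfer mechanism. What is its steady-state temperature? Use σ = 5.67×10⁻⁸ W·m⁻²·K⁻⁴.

At equilibrium, absorbed power = emitted power.
Absorbing cross-section = πr² = 6.881×10⁹ m²; emitting surface = 4πr² = 2.752×10¹⁰ m² (ratio 4).
εS·A_cross = εσ·A_surf·T⁴  ⇒  T⁴ = S/(4σ)   (ε cancels).
T⁴ = 768/(4·5.67×10⁻⁸) = 3.386×10⁹ K⁴.
T = (3.386×10⁹)^(1/4).

T ≈ 241 K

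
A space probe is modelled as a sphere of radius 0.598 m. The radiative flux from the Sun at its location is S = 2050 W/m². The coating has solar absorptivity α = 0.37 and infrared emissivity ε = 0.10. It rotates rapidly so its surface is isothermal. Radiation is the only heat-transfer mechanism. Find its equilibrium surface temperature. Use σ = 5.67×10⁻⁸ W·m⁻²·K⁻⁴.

T ≈ 428 K

At equilibrium, absorbed power = emitted power.
Absorbing cross-section = πr² = 1.123 m²; emitting surface = 4πr² = 4.494 m² (ratio 4).
αS·A_cross = εσ·A_surf·T⁴  ⇒  T⁴ = αS/(ε·4σ).
T⁴ = 0.370·2050/(0.10·4·5.67×10⁻⁸) = 3.344×10¹⁰ K⁴.
T = (3.344×10¹⁰)^(1/4).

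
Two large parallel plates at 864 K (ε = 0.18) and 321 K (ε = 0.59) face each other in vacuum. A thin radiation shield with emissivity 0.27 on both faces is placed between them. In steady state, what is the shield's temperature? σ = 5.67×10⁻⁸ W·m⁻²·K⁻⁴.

T_s ≈ 669 K

In steady state the net flux on the hot side equals that on the cold side.
σ(T₁⁴−T_s⁴)/D₁ = σ(T_s⁴−T₂⁴)/D₂, with D₁ = 1/ε₁+1/ε_s−1 = 8.259, D₂ = 1/ε_s+1/ε₂−1 = 4.399.
Solve for T_s⁴: T_s⁴ = (D₂·T₁⁴ + D₁·T₂⁴)/(D₁+D₂) = 2.006×10¹¹ K⁴.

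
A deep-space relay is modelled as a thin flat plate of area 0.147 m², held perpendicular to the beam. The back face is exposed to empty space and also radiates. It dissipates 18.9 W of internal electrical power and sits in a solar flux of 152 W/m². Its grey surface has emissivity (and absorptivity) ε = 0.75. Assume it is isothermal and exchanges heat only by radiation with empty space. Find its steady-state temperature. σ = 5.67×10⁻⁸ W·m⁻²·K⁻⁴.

At steady state, absorbed solar power + internal power = radiated power.
Absorbed: α·S·A_cross = 0.75·152·0.1470 = 16.76 W (cross-section A).
Total input = 16.76 + 18.9 = 35.66 W.
Radiated: εσ·A_surf·T⁴ with A_surf = 2A = 0.2940 m².
T⁴ = 35.66/(0.75·5.67×10⁻⁸·0.2940) = 2.852×10⁹ K⁴.

T ≈ 231 K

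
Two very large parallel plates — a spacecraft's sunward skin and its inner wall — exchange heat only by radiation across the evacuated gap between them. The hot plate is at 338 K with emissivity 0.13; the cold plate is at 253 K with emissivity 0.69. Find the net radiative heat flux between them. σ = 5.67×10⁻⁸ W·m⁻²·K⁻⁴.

q ≈ 62.4 W/m²

For two infinite grey parallel plates, q = σ(T₁⁴ − T₂⁴)/(1/ε₁ + 1/ε₂ − 1).
T₁⁴ − T₂⁴ = 1.305×10¹⁰ − 4.097×10⁹ = 8.955×10⁹ K⁴.
1/ε₁ + 1/ε₂ − 1 = 7.692 + 1.449 − 1 = 8.142.
q = 5.67×10⁻⁸ × 8.955×10⁹ / 8.142.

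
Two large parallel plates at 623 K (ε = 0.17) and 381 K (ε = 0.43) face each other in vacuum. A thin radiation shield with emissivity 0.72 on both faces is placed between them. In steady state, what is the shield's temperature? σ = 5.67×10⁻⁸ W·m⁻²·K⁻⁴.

T_s ≈ 495 K

In steady state the net flux on the hot side equals that on the cold side.
σ(T₁⁴−T_s⁴)/D₁ = σ(T_s⁴−T₂⁴)/D₂, with D₁ = 1/ε₁+1/ε_s−1 = 6.271, D₂ = 1/ε_s+1/ε₂−1 = 2.714.
Solve for T_s⁴: T_s⁴ = (D₂·T₁⁴ + D₁·T₂⁴)/(D₁+D₂) = 6.021×10¹⁰ K⁴.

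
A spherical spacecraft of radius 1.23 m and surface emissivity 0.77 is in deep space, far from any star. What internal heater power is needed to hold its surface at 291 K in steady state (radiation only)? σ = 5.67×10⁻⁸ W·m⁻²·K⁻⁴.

P = εσ·4πr²·T⁴.
4πr² = 19.01 m²; T⁴ = 7.171×10⁹ K⁴.
P = 0.77·5.67×10⁻⁸·19.01·7.171×10⁹.

P ≈ 5950 W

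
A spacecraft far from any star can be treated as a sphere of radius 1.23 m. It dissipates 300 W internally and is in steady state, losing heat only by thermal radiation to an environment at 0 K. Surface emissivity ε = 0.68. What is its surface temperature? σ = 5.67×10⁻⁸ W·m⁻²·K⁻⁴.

T ≈ 142 K

Steady state: internal power = radiated power, P = εσA T⁴.
Radiating area A = 4πr² = 19.01 m².
T⁴ = P/(εσA) = 300/(0.68·5.67×10⁻⁸·19.01) = 4.093×10⁸ K⁴.
T = (4.093×10⁸)^(1/4).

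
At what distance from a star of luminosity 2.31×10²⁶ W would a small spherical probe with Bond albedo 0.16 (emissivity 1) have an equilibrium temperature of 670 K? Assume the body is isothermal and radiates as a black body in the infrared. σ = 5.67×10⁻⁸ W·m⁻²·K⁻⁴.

d ≈ 1.84×10¹⁰ m

For an isothermal black-emitting sphere, (1−a)S·πr² = σ·4πr²·T⁴ ⇒ S = 4σT⁴/(1−a).
S = 4·5.67×10⁻⁸·(670)⁴/0.840 = 54410 W/m².
Flux falls as S = L/(4πd²), so d = √(L/(4πS)) = √(2.31×10²⁶/(4π·54410)).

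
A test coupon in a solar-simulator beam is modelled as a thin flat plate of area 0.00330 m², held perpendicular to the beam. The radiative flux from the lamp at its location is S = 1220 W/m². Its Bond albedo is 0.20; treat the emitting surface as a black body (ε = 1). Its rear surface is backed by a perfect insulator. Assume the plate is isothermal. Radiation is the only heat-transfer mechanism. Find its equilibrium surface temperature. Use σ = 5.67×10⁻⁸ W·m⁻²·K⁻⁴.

T ≈ 362 K

At equilibrium, absorbed power = emitted power.
Absorbing cross-section = A = 0.003300 m²; emitting surface = A = 0.003300 m² (ratio 1).
(1−a)S·A_cross = εσ·A_surf·T⁴  ⇒  T⁴ = (1−a)S/(1σ).
T⁴ = 0.800·1220/(1·5.67×10⁻⁸) = 1.721×10¹⁰ K⁴.
T = (1.721×10¹⁰)^(1/4).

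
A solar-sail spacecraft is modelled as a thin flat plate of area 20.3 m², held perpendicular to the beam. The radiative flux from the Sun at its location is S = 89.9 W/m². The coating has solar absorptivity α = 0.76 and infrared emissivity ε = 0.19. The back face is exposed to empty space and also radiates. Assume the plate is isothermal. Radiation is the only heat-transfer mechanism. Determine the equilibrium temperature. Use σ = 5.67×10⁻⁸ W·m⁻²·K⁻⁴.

At equilibrium, absorbed power = emitted power.
Absorbing cross-section = A = 20.30 m²; emitting surface = 2A = 40.60 m² (ratio 2).
αS·A_cross = εσ·A_surf·T⁴  ⇒  T⁴ = αS/(ε·2σ).
T⁴ = 0.760·89.9/(0.19·2·5.67×10⁻⁸) = 3.171×10⁹ K⁴.
T = (3.171×10⁹)^(1/4).

T ≈ 237 K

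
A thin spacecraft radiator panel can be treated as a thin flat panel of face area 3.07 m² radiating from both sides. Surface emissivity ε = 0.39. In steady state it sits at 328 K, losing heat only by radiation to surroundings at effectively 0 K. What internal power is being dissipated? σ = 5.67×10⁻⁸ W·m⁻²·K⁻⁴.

P ≈ 1570 W

Steady state: P = εσA T⁴.
A = 2·3.07 = 6.140 m²; T⁴ = (328)⁴ = 1.157×10¹⁰ K⁴.
P = 0.39 × 5.67×10⁻⁸ × 6.140 × 1.157×10¹⁰.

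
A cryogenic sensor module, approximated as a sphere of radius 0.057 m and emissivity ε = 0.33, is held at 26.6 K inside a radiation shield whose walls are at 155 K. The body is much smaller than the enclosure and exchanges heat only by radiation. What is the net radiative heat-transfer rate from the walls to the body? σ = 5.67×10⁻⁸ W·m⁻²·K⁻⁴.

P_net ≈ 0.441 W

For a small grey body in a large enclosure: P_net = εσA(T_body⁴ − T_wall⁴).
A = 4πr² = 0.04083 m²; T_body⁴ − T_wall⁴ = 5.006×10⁵ − 5.772×10⁸ = -5.767×10⁸ K⁴.
|P_net| = 0.33·5.67×10⁻⁸·0.04083·5.767×10⁸.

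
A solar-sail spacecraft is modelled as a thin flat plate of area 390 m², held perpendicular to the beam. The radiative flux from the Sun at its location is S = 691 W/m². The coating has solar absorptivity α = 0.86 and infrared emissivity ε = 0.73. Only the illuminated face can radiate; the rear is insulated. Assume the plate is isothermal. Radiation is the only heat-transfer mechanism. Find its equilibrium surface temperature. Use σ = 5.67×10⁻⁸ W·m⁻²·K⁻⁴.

At equilibrium, absorbed power = emitted power.
Absorbing cross-section = A = 390.0 m²; emitting surface = A = 390.0 m² (ratio 1).
αS·A_cross = εσ·A_surf·T⁴  ⇒  T⁴ = αS/(ε·1σ).
T⁴ = 0.860·691/(0.73·1·5.67×10⁻⁸) = 1.436×10¹⁰ K⁴.
T = (1.436×10¹⁰)^(1/4).

T ≈ 346 K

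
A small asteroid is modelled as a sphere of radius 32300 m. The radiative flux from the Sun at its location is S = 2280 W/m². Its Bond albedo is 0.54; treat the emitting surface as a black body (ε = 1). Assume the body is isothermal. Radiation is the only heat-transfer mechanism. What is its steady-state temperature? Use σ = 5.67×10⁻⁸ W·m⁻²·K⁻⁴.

T ≈ 261 K

At equilibrium, absorbed power = emitted power.
Absorbing cross-section = πr² = 3.278×10⁹ m²; emitting surface = 4πr² = 1.311×10¹⁰ m² (ratio 4).
(1−a)S·A_cross = εσ·A_surf·T⁴  ⇒  T⁴ = (1−a)S/(4σ).
T⁴ = 0.460·2280/(4·5.67×10⁻⁸) = 4.624×10⁹ K⁴.
T = (4.624×10⁹)^(1/4).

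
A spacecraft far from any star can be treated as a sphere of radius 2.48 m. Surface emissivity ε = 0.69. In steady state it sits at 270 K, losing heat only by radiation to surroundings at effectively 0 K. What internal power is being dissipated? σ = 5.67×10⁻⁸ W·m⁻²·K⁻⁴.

P ≈ 16100 W

Steady state: P = εσA T⁴.
A = 4πr² = 77.29 m²; T⁴ = (270)⁴ = 5.314×10⁹ K⁴.
P = 0.69 × 5.67×10⁻⁸ × 77.29 × 5.314×10⁹.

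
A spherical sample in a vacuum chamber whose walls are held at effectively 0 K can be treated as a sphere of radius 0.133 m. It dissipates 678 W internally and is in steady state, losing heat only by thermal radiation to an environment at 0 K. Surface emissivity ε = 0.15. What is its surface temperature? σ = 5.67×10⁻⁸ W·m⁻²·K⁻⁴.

T ≈ 774 K

Steady state: internal power = radiated power, P = εσA T⁴.
Radiating area A = 4πr² = 0.2223 m².
T⁴ = P/(εσA) = 678/(0.15·5.67×10⁻⁸·0.2223) = 3.586×10¹¹ K⁴.
T = (3.586×10¹¹)^(1/4).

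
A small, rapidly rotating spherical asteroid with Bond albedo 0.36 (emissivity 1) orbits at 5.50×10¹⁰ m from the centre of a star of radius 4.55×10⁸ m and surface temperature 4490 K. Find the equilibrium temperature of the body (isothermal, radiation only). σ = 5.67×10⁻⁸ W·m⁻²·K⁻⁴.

T ≈ 258 K

The star's surface emits σT_*⁴; at distance d the flux is S = σT_*⁴(R_*/d)².
S = 5.67×10⁻⁸·(4490)⁴·(4.55×10⁸/5.50×10¹⁰)² = 1577 W/m².
For an isothermal sphere T⁴ = (1−a)S/(4σ) = 4.450×10⁹ K⁴.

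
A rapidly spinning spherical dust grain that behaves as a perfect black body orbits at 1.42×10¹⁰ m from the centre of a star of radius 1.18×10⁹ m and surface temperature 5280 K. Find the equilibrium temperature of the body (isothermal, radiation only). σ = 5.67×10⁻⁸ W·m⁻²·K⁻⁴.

The star's surface emits σT_*⁴; at distance d the flux is S = σT_*⁴(R_*/d)².
S = 5.67×10⁻⁸·(5280)⁴·(1.18×10⁹/1.42×10¹⁰)² = 3.043×10⁵ W/m².
For an isothermal sphere T⁴ = (1−a)S/(4σ) = 1.342×10¹² K⁴.

T ≈ 1080 K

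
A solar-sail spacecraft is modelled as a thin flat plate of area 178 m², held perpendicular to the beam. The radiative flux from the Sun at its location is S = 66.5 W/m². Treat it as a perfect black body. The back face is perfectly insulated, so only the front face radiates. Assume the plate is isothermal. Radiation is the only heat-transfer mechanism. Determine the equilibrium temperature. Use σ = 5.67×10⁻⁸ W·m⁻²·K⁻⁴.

T ≈ 185 K

At equilibrium, absorbed power = emitted power.
Absorbing cross-section = A = 178.0 m²; emitting surface = A = 178.0 m² (ratio 1).
S·A_cross = εσ·A_surf·T⁴  ⇒  T⁴ = S/(1σ).
T⁴ = 1.00·66.5/(1·5.67×10⁻⁸) = 1.173×10⁹ K⁴.
T = (1.173×10⁹)^(1/4).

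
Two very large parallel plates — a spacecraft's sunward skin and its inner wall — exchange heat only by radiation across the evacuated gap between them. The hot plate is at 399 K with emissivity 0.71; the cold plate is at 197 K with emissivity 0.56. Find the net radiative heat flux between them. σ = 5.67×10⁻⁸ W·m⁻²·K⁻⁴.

q ≈ 616 W/m²

For two infinite grey parallel plates, q = σ(T₁⁴ − T₂⁴)/(1/ε₁ + 1/ε₂ − 1).
T₁⁴ − T₂⁴ = 2.534×10¹⁰ − 1.506×10⁹ = 2.384×10¹⁰ K⁴.
1/ε₁ + 1/ε₂ − 1 = 1.408 + 1.786 − 1 = 2.194.
q = 5.67×10⁻⁸ × 2.384×10¹⁰ / 2.194.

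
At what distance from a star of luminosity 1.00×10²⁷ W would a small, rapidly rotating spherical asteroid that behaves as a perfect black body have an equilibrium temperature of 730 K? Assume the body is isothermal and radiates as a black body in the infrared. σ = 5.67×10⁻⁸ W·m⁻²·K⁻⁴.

d ≈ 3.52×10¹⁰ m

For an isothermal black-emitting sphere, (1−a)S·πr² = σ·4πr²·T⁴ ⇒ S = 4σT⁴/(1−a).
S = 4·5.67×10⁻⁸·(730)⁴/1.00 = 64410 W/m².
Flux falls as S = L/(4πd²), so d = √(L/(4πS)) = √(1.00×10²⁷/(4π·64410)).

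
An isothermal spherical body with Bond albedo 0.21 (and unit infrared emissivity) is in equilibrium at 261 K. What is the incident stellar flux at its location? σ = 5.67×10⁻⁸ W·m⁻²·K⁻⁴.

S ≈ 1330 W/m²

(1−a)S·πr² = σ·4πr²·T⁴ ⇒ S = 4σT⁴/(1−a).
S = 4·5.67×10⁻⁸·4.640×10⁹/0.790.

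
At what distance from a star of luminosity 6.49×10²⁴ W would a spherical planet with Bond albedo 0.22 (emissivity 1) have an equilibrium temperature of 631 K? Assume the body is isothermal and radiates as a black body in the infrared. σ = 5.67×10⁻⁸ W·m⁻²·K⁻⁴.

d ≈ 3.35×10⁹ m

For an isothermal black-emitting sphere, (1−a)S·πr² = σ·4πr²·T⁴ ⇒ S = 4σT⁴/(1−a).
S = 4·5.67×10⁻⁸·(631)⁴/0.780 = 46100 W/m².
Flux falls as S = L/(4πd²), so d = √(L/(4πS)) = √(6.49×10²⁴/(4π·46100)).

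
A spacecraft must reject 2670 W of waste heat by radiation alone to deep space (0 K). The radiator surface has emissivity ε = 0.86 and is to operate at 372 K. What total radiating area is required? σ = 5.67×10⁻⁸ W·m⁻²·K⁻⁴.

A ≈ 2.86 m²

P = εσA T⁴ ⇒ A = P/(εσT⁴).
T⁴ = 1.915×10¹⁰ K⁴.
A = 2670/(0.86 × 5.67×10⁻⁸ × 1.915×10¹⁰).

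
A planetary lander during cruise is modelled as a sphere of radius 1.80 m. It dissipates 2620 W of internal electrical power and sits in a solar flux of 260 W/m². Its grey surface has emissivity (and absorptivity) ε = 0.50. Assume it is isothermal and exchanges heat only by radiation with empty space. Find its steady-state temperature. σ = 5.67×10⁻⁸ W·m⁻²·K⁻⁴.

T ≈ 242 K

At steady state, absorbed solar power + internal power = radiated power.
Absorbed: α·S·A_cross = 0.50·260·10.18 = 1323 W (cross-section πr²).
Total input = 1323 + 2620 = 3943 W.
Radiated: εσ·A_surf·T⁴ with A_surf = 4πr² = 40.72 m².
T⁴ = 3943/(0.50·5.67×10⁻⁸·40.72) = 3.416×10⁹ K⁴.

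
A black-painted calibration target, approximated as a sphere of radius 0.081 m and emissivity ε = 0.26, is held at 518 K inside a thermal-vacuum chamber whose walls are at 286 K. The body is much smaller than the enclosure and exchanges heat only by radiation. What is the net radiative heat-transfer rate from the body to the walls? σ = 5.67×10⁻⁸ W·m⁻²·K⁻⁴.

P_net ≈ 79.4 W

For a small grey body in a large enclosure: P_net = εσA(T_body⁴ − T_wall⁴).
A = 4πr² = 0.08245 m²; T_body⁴ − T_wall⁴ = 7.200×10¹⁰ − 6.691×10⁹ = 6.531×10¹⁰ K⁴.
|P_net| = 0.26·5.67×10⁻⁸·0.08245·6.531×10¹⁰.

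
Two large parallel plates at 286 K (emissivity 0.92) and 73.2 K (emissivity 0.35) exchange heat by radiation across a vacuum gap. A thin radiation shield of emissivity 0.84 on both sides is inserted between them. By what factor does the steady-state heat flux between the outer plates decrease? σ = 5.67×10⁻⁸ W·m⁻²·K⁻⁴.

factor ≈ 1.47

Without shield: q₀ = σΔ(T⁴)/(1/ε₁+1/ε₂−1) with denominator 2.944.
With shield the two gaps are in series; the resistances add: (1/ε₁+1/ε_s−1)+(1/ε_s+1/ε₂−1) = 1.277+3.048 = 4.325.
Heat-flux ratio q₀/q = 4.325/2.944.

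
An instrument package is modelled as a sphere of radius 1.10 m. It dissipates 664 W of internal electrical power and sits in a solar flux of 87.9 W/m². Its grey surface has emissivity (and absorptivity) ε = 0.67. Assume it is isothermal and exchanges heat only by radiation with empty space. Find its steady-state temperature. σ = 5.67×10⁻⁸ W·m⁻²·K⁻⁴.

T ≈ 198 K

At steady state, absorbed solar power + internal power = radiated power.
Absorbed: α·S·A_cross = 0.67·87.9·3.801 = 223.9 W (cross-section πr²).
Total input = 223.9 + 664 = 887.9 W.
Radiated: εσ·A_surf·T⁴ with A_surf = 4πr² = 15.21 m².
T⁴ = 887.9/(0.67·5.67×10⁻⁸·15.21) = 1.537×10⁹ K⁴.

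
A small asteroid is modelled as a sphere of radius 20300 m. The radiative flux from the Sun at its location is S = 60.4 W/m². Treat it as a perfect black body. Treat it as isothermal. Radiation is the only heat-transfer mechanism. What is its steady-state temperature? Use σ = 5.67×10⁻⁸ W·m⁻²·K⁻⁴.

At equilibrium, absorbed power = emitted power.
Absorbing cross-section = πr² = 1.295×10⁹ m²; emitting surface = 4πr² = 5.178×10⁹ m² (ratio 4).
S·A_cross = εσ·A_surf·T⁴  ⇒  T⁴ = S/(4σ).
T⁴ = 1.00·60.4/(4·5.67×10⁻⁸) = 2.663×10⁸ K⁴.
T = (2.663×10⁸)^(1/4).

T ≈ 128 K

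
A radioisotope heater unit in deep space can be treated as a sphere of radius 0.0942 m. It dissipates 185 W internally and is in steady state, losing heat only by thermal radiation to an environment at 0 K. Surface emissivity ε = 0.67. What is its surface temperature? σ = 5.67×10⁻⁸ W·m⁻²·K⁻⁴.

T ≈ 457 K

Steady state: internal power = radiated power, P = εσA T⁴.
Radiating area A = 4πr² = 0.1115 m².
T⁴ = P/(εσA) = 185/(0.67·5.67×10⁻⁸·0.1115) = 4.367×10¹⁰ K⁴.
T = (4.367×10¹⁰)^(1/4).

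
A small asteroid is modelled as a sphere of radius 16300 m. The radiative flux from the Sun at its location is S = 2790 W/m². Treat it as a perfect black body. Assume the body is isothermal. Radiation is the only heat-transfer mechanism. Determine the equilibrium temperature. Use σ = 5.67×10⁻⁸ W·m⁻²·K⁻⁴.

T ≈ 333 K

At equilibrium, absorbed power = emitted power.
Absorbing cross-section = πr² = 8.347×10⁸ m²; emitting surface = 4πr² = 3.339×10⁹ m² (ratio 4).
S·A_cross = εσ·A_surf·T⁴  ⇒  T⁴ = S/(4σ).
T⁴ = 1.00·2790/(4·5.67×10⁻⁸) = 1.230×10¹⁰ K⁴.
T = (1.230×10¹⁰)^(1/4).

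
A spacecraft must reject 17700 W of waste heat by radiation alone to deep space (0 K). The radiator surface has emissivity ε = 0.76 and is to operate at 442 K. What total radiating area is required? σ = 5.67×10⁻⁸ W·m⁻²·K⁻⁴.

A ≈ 10.8 m²

P = εσA T⁴ ⇒ A = P/(εσT⁴).
T⁴ = 3.817×10¹⁰ K⁴.
A = 17700/(0.76 × 5.67×10⁻⁸ × 3.817×10¹⁰).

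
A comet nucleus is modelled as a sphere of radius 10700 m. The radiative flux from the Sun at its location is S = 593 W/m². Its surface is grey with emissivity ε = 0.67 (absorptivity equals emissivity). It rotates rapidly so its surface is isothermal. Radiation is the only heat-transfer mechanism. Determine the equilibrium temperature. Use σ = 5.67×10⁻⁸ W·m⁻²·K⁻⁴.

At equilibrium, absorbed power = emitted power.
Absorbing cross-section = πr² = 3.597×10⁸ m²; emitting surface = 4πr² = 1.439×10⁹ m² (ratio 4).
εS·A_cross = εσ·A_surf·T⁴  ⇒  T⁴ = S/(4σ)   (ε cancels).
T⁴ = 593/(4·5.67×10⁻⁸) = 2.615×10⁹ K⁴.
T = (2.615×10⁹)^(1/4).

T ≈ 226 K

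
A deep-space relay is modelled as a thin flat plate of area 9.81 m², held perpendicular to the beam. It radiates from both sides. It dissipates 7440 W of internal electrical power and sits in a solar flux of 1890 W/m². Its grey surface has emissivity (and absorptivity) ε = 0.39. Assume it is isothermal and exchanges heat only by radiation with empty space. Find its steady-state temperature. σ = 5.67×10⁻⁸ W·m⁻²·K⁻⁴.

At steady state, absorbed solar power + internal power = radiated power.
Absorbed: α·S·A_cross = 0.39·1890·9.810 = 7231 W (cross-section A).
Total input = 7231 + 7440 = 14670 W.
Radiated: εσ·A_surf·T⁴ with A_surf = 2A = 19.62 m².
T⁴ = 14670/(0.39·5.67×10⁻⁸·19.62) = 3.382×10¹⁰ K⁴.

T ≈ 429 K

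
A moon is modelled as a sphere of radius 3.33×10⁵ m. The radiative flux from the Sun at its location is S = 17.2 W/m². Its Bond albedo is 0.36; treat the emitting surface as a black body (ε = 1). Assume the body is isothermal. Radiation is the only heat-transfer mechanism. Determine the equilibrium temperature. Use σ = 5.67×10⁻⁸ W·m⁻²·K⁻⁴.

T ≈ 83.5 K

At equilibrium, absorbed power = emitted power.
Absorbing cross-section = πr² = 3.484×10¹¹ m²; emitting surface = 4πr² = 1.393×10¹² m² (ratio 4).
(1−a)S·A_cross = εσ·A_surf·T⁴  ⇒  T⁴ = (1−a)S/(4σ).
T⁴ = 0.640·17.2/(4·5.67×10⁻⁸) = 4.854×10⁷ K⁴.
T = (4.854×10⁷)^(1/4).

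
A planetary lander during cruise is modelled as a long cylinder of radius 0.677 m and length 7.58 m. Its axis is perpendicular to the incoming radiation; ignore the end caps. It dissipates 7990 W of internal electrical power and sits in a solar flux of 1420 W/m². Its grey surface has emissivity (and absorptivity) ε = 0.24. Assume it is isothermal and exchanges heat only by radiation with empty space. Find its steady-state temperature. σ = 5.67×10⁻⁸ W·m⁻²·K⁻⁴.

T ≈ 402 K

At steady state, absorbed solar power + internal power = radiated power.
Absorbed: α·S·A_cross = 0.24·1420·10.26 = 3498 W (cross-section 2rL).
Total input = 3498 + 7990 = 11490 W.
Radiated: εσ·A_surf·T⁴ with A_surf = 2πrL = 32.24 m².
T⁴ = 11490/(0.24·5.67×10⁻⁸·32.24) = 2.618×10¹⁰ K⁴.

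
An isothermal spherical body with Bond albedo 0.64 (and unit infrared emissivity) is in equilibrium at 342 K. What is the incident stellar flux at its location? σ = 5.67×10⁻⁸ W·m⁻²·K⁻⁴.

S ≈ 8620 W/m²

(1−a)S·πr² = σ·4πr²·T⁴ ⇒ S = 4σT⁴/(1−a).
S = 4·5.67×10⁻⁸·1.368×10¹⁰/0.360.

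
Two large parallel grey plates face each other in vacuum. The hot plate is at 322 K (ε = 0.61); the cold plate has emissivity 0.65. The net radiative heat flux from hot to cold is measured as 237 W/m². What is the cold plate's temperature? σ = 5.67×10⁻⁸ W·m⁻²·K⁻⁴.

T₂ ≈ 201 K

q = σ(T₁⁴ − T₂⁴)/(1/ε₁ + 1/ε₂ − 1); denominator = 2.178.
T₂⁴ = T₁⁴ − q·(1/ε₁+1/ε₂−1)/σ = 1.075×10¹⁰ − 237·2.178/5.67×10⁻⁸
    = 1.647×10⁹ K⁴.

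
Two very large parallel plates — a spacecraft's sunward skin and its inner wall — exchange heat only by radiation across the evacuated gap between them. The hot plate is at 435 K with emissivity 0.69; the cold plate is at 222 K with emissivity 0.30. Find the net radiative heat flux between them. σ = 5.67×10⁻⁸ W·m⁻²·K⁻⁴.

q ≈ 500 W/m²

For two infinite grey parallel plates, q = σ(T₁⁴ − T₂⁴)/(1/ε₁ + 1/ε₂ − 1).
T₁⁴ − T₂⁴ = 3.581×10¹⁰ − 2.429×10⁹ = 3.338×10¹⁰ K⁴.
1/ε₁ + 1/ε₂ − 1 = 1.449 + 3.333 − 1 = 3.783.
q = 5.67×10⁻⁸ × 3.338×10¹⁰ / 3.783.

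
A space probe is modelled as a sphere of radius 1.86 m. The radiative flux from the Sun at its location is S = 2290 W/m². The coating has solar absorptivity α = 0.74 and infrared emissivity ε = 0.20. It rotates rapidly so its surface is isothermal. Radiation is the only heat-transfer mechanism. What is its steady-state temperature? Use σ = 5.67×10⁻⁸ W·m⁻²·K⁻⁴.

T ≈ 440 K

At equilibrium, absorbed power = emitted power.
Absorbing cross-section = πr² = 10.87 m²; emitting surface = 4πr² = 43.47 m² (ratio 4).
αS·A_cross = εσ·A_surf·T⁴  ⇒  T⁴ = αS/(ε·4σ).
T⁴ = 0.740·2290/(0.20·4·5.67×10⁻⁸) = 3.736×10¹⁰ K⁴.
T = (3.736×10¹⁰)^(1/4).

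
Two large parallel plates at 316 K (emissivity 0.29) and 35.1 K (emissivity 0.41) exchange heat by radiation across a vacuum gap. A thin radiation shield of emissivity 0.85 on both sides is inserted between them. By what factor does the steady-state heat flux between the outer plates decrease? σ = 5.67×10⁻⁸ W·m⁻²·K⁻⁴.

factor ≈ 1.28

Without shield: q₀ = σΔ(T⁴)/(1/ε₁+1/ε₂−1) with denominator 4.887.
With shield the two gaps are in series; the resistances add: (1/ε₁+1/ε_s−1)+(1/ε_s+1/ε₂−1) = 3.625+2.615 = 6.240.
Heat-flux ratio q₀/q = 6.240/4.887.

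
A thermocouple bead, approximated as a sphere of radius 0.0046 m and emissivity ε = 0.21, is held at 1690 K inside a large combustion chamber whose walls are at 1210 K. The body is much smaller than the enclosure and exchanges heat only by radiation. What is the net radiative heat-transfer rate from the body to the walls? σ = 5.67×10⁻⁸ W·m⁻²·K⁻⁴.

For a small grey body in a large enclosure: P_net = εσA(T_body⁴ − T_wall⁴).
A = 4πr² = 2.659×10⁻⁴ m²; T_body⁴ − T_wall⁴ = 8.157×10¹² − 2.144×10¹² = 6.014×10¹² K⁴.
|P_net| = 0.21·5.67×10⁻⁸·2.659×10⁻⁴·6.014×10¹².

P_net ≈ 19.0 W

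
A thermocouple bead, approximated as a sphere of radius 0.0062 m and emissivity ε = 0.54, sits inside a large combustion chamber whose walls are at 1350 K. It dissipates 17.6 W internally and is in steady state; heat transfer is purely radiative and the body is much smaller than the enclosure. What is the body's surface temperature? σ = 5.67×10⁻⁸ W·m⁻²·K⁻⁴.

For a small grey body in a large enclosure, net radiated power = εσA(T⁴ − T_w⁴).
Steady state: P = εσA(T⁴ − T_w⁴) with A = 4πr² = 4.831×10⁻⁴ m².
T⁴ = P/(εσA) + T_w⁴ = 17.6/(0.54·5.67×10⁻⁸·4.831×10⁻⁴) + (1350)⁴
    = 1.190×10¹² + 3.322×10¹² = 4.511×10¹² K⁴.

T ≈ 1460 K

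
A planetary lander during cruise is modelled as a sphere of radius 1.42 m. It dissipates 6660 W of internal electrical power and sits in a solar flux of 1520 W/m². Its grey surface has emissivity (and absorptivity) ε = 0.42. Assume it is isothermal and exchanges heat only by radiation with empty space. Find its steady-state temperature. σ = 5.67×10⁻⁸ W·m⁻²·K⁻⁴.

At steady state, absorbed solar power + internal power = radiated power.
Absorbed: α·S·A_cross = 0.42·1520·6.335 = 4044 W (cross-section πr²).
Total input = 4044 + 6660 = 10700 W.
Radiated: εσ·A_surf·T⁴ with A_surf = 4πr² = 25.34 m².
T⁴ = 10700/(0.42·5.67×10⁻⁸·25.34) = 1.774×10¹⁰ K⁴.

T ≈ 365 K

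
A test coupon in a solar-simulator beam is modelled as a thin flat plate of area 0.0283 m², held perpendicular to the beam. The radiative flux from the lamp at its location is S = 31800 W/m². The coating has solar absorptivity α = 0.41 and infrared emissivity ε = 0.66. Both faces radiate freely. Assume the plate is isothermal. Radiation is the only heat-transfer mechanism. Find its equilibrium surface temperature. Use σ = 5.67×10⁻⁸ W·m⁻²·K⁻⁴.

T ≈ 646 K

At equilibrium, absorbed power = emitted power.
Absorbing cross-section = A = 0.02830 m²; emitting surface = 2A = 0.05660 m² (ratio 2).
αS·A_cross = εσ·A_surf·T⁴  ⇒  T⁴ = αS/(ε·2σ).
T⁴ = 0.410·31800/(0.66·2·5.67×10⁻⁸) = 1.742×10¹¹ K⁴.
T = (1.742×10¹¹)^(1/4).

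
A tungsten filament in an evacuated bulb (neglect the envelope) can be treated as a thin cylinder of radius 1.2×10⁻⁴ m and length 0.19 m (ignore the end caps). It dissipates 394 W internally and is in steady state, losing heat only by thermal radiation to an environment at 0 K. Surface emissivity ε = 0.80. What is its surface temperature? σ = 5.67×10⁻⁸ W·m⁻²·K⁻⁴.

Steady state: internal power = radiated power, P = εσA T⁴.
Radiating area A = 2πrL = 1.433×10⁻⁴ m².
T⁴ = P/(εσA) = 394/(0.80·5.67×10⁻⁸·1.433×10⁻⁴) = 6.063×10¹³ K⁴.
T = (6.063×10¹³)^(1/4).

T ≈ 2790 K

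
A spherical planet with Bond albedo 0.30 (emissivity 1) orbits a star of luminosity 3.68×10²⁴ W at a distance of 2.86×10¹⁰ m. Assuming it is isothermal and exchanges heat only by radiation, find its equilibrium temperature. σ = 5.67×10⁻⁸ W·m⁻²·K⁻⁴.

First find the stellar flux at distance d: S = L/(4πd²) = 3.68×10²⁴/(4π·(2.86×10¹⁰)²) = 358.0 W/m².
For an isothermal sphere, absorbed (1−a)S·πr² = emitted σ·4πr²·T⁴, so T⁴ = (1−a)S/(4σ).
T⁴ = 0.700·358.0/(4·5.67×10⁻⁸) = 1.105×10⁹ K⁴.

T ≈ 182 K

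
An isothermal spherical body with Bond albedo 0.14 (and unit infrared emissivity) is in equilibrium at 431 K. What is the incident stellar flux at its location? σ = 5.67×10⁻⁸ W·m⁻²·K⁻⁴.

S ≈ 9100 W/m²

(1−a)S·πr² = σ·4πr²·T⁴ ⇒ S = 4σT⁴/(1−a).
S = 4·5.67×10⁻⁸·3.451×10¹⁰/0.860.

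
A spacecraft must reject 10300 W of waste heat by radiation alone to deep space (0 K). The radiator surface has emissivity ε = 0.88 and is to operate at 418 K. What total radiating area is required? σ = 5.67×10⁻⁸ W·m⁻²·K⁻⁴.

A ≈ 6.76 m²

P = εσA T⁴ ⇒ A = P/(εσT⁴).
T⁴ = 3.053×10¹⁰ K⁴.
A = 10300/(0.88 × 5.67×10⁻⁸ × 3.053×10¹⁰).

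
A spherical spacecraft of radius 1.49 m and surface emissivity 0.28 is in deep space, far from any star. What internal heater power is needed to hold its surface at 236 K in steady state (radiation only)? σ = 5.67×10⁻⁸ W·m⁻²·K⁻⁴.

P = εσ·4πr²·T⁴.
4πr² = 27.90 m²; T⁴ = 3.102×10⁹ K⁴.
P = 0.28·5.67×10⁻⁸·27.90·3.102×10⁹.

P ≈ 1370 W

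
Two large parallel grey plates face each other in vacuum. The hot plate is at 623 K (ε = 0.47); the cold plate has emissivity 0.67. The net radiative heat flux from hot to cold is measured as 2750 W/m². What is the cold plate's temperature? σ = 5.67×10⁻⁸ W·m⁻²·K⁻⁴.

T₂ ≈ 392 K

q = σ(T₁⁴ − T₂⁴)/(1/ε₁ + 1/ε₂ − 1); denominator = 2.620.
T₂⁴ = T₁⁴ − q·(1/ε₁+1/ε₂−1)/σ = 1.506×10¹¹ − 2750·2.620/5.67×10⁻⁸
    = 2.356×10¹⁰ K⁴.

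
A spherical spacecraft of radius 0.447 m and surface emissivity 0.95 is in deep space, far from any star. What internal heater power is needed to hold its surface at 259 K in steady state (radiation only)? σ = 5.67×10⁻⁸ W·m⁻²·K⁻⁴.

P ≈ 609 W

P = εσ·4πr²·T⁴.
4πr² = 2.511 m²; T⁴ = 4.500×10⁹ K⁴.
P = 0.95·5.67×10⁻⁸·2.511·4.500×10⁹.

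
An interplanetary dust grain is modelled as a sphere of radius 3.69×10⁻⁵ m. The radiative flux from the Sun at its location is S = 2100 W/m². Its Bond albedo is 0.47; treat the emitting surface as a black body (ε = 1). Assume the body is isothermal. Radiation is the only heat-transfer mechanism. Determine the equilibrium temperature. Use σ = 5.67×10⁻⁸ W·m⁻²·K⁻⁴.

T ≈ 265 K

At equilibrium, absorbed power = emitted power.
Absorbing cross-section = πr² = 4.278×10⁻⁹ m²; emitting surface = 4πr² = 1.711×10⁻⁸ m² (ratio 4).
(1−a)S·A_cross = εσ·A_surf·T⁴  ⇒  T⁴ = (1−a)S/(4σ).
T⁴ = 0.530·2100/(4·5.67×10⁻⁸) = 4.907×10⁹ K⁴.
T = (4.907×10⁹)^(1/4).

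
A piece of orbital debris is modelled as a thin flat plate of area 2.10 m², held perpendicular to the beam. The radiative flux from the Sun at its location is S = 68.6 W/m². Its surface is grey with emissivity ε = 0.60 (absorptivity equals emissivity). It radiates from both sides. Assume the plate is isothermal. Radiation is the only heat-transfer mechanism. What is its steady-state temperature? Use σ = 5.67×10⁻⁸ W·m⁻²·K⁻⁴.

T ≈ 157 K

At equilibrium, absorbed power = emitted power.
Absorbing cross-section = A = 2.100 m²; emitting surface = 2A = 4.200 m² (ratio 2).
εS·A_cross = εσ·A_surf·T⁴  ⇒  T⁴ = S/(2σ)   (ε cancels).
T⁴ = 68.6/(2·5.67×10⁻⁸) = 6.049×10⁸ K⁴.
T = (6.049×10⁸)^(1/4).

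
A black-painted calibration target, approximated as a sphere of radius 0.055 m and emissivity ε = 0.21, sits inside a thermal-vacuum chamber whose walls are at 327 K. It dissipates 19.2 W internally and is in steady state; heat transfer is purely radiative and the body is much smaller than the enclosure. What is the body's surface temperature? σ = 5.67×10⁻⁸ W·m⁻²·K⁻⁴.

For a small grey body in a large enclosure, net radiated power = εσA(T⁴ − T_w⁴).
Steady state: P = εσA(T⁴ − T_w⁴) with A = 4πr² = 0.03801 m².
T⁴ = P/(εσA) + T_w⁴ = 19.2/(0.21·5.67×10⁻⁸·0.03801) + (327)⁴
    = 4.242×10¹⁰ + 1.143×10¹⁰ = 5.385×10¹⁰ K⁴.

T ≈ 482 K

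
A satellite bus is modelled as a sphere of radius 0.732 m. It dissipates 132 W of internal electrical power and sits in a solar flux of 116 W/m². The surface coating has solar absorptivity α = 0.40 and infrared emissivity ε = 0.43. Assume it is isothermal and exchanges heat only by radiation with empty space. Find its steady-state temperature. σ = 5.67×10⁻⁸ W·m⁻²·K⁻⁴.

At steady state, absorbed solar power + internal power = radiated power.
Absorbed: α·S·A_cross = 0.40·116·1.683 = 78.11 W (cross-section πr²).
Total input = 78.11 + 132 = 210.1 W.
Radiated: εσ·A_surf·T⁴ with A_surf = 4πr² = 6.733 m².
T⁴ = 210.1/(0.43·5.67×10⁻⁸·6.733) = 1.280×10⁹ K⁴.

T ≈ 189 K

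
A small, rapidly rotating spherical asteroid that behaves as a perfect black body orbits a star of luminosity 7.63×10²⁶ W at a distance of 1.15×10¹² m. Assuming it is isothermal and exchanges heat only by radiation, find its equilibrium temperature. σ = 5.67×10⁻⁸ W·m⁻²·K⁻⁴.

First find the stellar flux at distance d: S = L/(4πd²) = 7.63×10²⁶/(4π·(1.15×10¹²)²) = 45.91 W/m².
For an isothermal sphere, absorbed (1−a)S·πr² = emitted σ·4πr²·T⁴, so T⁴ = (1−a)S/(4σ).
T⁴ = 1.00·45.91/(4·5.67×10⁻⁸) = 2.024×10⁸ K⁴.

T ≈ 119 K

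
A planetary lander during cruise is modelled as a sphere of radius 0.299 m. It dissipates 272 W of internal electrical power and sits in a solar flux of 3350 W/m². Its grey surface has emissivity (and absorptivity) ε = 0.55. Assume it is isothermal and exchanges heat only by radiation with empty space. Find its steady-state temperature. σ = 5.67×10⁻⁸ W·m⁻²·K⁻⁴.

T ≈ 387 K

At steady state, absorbed solar power + internal power = radiated power.
Absorbed: α·S·A_cross = 0.55·3350·0.2809 = 517.5 W (cross-section πr²).
Total input = 517.5 + 272 = 789.5 W.
Radiated: εσ·A_surf·T⁴ with A_surf = 4πr² = 1.123 m².
T⁴ = 789.5/(0.55·5.67×10⁻⁸·1.123) = 2.253×10¹⁰ K⁴.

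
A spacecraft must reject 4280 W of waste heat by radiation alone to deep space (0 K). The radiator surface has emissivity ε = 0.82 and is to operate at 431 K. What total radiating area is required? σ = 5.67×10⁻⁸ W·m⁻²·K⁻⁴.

A ≈ 2.67 m²

P = εσA T⁴ ⇒ A = P/(εσT⁴).
T⁴ = 3.451×10¹⁰ K⁴.
A = 4280/(0.82 × 5.67×10⁻⁸ × 3.451×10¹⁰).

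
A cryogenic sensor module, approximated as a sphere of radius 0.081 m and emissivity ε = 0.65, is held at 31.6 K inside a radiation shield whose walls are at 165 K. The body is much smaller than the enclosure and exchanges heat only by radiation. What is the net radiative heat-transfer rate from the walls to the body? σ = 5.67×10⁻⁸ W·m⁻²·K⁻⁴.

P_net ≈ 2.25 W

For a small grey body in a large enclosure: P_net = εσA(T_body⁴ − T_wall⁴).
A = 4πr² = 0.08245 m²; T_body⁴ − T_wall⁴ = 9.971×10⁵ − 7.412×10⁸ = -7.402×10⁸ K⁴.
|P_net| = 0.65·5.67×10⁻⁸·0.08245·7.402×10⁸.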